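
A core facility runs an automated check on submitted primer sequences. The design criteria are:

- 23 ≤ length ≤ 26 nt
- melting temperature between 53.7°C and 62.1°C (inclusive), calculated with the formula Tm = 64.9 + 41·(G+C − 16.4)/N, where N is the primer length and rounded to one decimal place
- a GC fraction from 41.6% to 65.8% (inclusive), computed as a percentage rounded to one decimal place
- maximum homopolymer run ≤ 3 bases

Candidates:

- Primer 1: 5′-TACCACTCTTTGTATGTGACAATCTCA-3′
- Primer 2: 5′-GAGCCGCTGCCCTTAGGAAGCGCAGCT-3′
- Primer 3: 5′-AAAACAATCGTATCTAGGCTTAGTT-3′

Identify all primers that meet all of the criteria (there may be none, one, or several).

None of the candidates satisfy all criteria.

Primer 1 (27 nt, A=7 T=10 G=3 C=7): length 27, outside 23–26 ✗; Tm = 64.9 + 41·(10 − 16.4)/27 = 55.2°C ✓; GC 10/27 = 37.0%, outside 41.6–65.8% ✗; longest run = 3 ✓ — fails.
Primer 2 (27 nt, A=5 T=4 G=9 C=9): length 27, outside 23–26 ✗; Tm = 64.9 + 41·(18 − 16.4)/27 = 67.3°C, outside 53.7–62.1°C ✗; GC 18/27 = 66.7%, outside 41.6–65.8% ✗; longest run = 3 ✓ — fails.
Primer 3 (25 nt, A=9 T=8 G=4 C=4): length 25 ✓; Tm = 64.9 + 41·(8 − 16.4)/25 = 51.1°C, outside 53.7–62.1°C ✗; GC 8/25 = 32.0%, outside 41.6–65.8% ✗; longest run = 4, exceeds 3 ✗ — fails.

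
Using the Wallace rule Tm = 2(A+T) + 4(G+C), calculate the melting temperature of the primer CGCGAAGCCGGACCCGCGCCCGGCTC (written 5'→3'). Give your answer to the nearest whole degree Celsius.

96°C

Base counts: A=3, T=1, G=9, C=13 (length 26).
Tm = 2·(3+1) + 4·(9+13) = 2·4 + 4·22 = 8 + 88 = 96°C.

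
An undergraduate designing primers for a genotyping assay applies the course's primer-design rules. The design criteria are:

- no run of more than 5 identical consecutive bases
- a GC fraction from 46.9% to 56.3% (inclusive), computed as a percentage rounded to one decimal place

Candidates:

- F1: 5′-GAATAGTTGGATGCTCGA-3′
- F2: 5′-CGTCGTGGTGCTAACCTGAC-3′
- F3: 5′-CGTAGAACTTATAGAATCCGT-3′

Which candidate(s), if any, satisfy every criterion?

None of the candidates satisfy all criteria.

F1 (18 nt, A=5 T=5 G=6 C=2): longest run = 2 ✓; GC 8/18 = 44.4%, outside 46.9–56.3% ✗ — fails.
F2 (20 nt, A=3 T=5 G=6 C=6): longest run = 2 ✓; GC 12/20 = 60.0%, outside 46.9–56.3% ✗ — fails.
F3 (21 nt, A=7 T=6 G=4 C=4): longest run = 2 ✓; GC 8/21 = 38.1%, outside 46.9–56.3% ✗ — fails.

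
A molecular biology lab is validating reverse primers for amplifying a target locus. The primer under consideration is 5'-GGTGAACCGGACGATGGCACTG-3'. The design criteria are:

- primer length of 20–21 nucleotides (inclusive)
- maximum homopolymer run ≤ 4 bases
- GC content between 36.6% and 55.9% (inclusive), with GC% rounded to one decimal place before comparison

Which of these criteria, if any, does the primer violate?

Base counts: A=5, T=3, G=9, C=5 (length 22).
length: length 22, outside 20–21 ✗
homopolymer run: longest run = 2 ✓
GC content: GC 14/22 = 63.6%, outside 36.6–55.9% ✗

Fails: length, GC content.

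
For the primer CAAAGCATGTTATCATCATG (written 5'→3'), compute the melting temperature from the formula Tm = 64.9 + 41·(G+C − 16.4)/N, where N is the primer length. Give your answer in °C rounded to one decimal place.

45.6°C

Base counts: A=7, T=6, G=3, C=4; G+C = 7, N = 20.
Tm = 64.9 + 41·(7 − 16.4)/20 = 64.9 + -385.40/20 = 45.6°C.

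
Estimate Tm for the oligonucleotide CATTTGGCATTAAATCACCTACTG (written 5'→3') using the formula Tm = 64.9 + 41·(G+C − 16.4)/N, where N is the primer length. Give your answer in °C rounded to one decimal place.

Base counts: A=7, T=8, G=3, C=6; G+C = 9, N = 24.
Tm = 64.9 + 41·(9 − 16.4)/24 = 64.9 + -303.40/24 = 52.3°C.

52.3°C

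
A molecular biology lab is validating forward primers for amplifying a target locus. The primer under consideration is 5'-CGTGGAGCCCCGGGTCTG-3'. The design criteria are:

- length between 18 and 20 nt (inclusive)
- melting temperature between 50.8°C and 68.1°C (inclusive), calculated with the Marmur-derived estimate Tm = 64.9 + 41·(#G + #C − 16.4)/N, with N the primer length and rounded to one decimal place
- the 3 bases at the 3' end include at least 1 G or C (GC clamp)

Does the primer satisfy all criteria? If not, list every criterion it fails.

Meets all criteria.

Base counts: A=1, T=3, G=8, C=6 (length 18).
length: length 18 ✓
Tm: Tm = 64.9 + 41·(14 − 16.4)/18 = 59.4°C ✓
GC clamp: 3' end CTG has 2 G/C ✓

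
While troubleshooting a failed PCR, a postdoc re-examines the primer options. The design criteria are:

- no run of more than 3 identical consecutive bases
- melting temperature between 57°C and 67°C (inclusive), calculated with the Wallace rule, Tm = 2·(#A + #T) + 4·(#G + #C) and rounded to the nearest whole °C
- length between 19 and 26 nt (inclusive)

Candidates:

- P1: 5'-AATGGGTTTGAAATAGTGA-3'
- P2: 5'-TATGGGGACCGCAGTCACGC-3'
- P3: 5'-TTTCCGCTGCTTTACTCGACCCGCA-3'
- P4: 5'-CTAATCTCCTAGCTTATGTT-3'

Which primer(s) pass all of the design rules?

P1 (19 nt, A=7 T=6 G=6 C=0): longest run = 3 ✓; Tm = 2·13 + 4·6 = 50°C, outside 57–67°C ✗; length 19 ✓ — fails.
P2 (20 nt, A=4 T=3 G=7 C=6): longest run = 4, exceeds 3 ✗; Tm = 2·7 + 4·13 = 66°C ✓; length 20 ✓ — fails.
P3 (25 nt, A=3 T=8 G=4 C=10): longest run = 3 ✓; Tm = 2·11 + 4·14 = 78°C, outside 57–67°C ✗; length 25 ✓ — fails.
P4 (20 nt, A=4 T=9 G=2 C=5): longest run = 2 ✓; Tm = 2·13 + 4·7 = 54°C, outside 57–67°C ✗; length 20 ✓ — fails.

None of the candidates satisfy all criteria.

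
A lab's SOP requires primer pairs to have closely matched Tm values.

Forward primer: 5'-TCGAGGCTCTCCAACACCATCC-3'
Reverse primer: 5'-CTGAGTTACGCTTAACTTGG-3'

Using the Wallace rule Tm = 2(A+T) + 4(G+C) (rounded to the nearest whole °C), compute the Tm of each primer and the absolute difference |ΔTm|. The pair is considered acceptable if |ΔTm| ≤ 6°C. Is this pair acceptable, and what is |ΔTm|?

|ΔTm| = 12°C; the pair is not acceptable.

Forward: A=5 T=4 G=3 C=10 → Tm = 2·9 + 4·13 = 70°C.
Reverse: A=4 T=7 G=5 C=4 → Tm = 2·11 + 4·9 = 58°C.
|ΔTm| = |70 − 58| = 12°C, > 6°C.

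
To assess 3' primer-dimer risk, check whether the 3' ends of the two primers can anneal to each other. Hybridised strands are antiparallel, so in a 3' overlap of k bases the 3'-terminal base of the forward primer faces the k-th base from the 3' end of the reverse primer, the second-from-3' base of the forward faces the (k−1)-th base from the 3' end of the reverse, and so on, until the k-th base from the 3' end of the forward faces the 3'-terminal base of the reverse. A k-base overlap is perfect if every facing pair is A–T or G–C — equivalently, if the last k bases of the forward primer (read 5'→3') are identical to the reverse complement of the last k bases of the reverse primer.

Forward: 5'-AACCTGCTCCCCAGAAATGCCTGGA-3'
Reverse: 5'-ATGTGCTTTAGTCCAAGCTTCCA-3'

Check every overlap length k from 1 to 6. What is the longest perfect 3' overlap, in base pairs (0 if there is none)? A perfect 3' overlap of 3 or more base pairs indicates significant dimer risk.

Last 6 bases (5'→3') — forward …CCTGGA, reverse …CTTCCA.
Reverse complement of the reverse primer's last 6 bases: TGGAAG; its first k bases are the reverse complement of the reverse primer's last k bases, so a perfect k-base overlap needs the forward primer's last k bases to equal them.
Comparing (forward last k vs required): k=1: A vs T ✗; k=2: GA vs TG ✗; k=3: GGA vs TGG ✗; k=4: TGGA vs TGGA ✓; k=5: CTGGA vs TGGAA ✗; k=6: CCTGGA vs TGGAAG ✗.
Only k = 4 is perfect, so the longest perfect 3' overlap is 4.

Longest perfect overlap: 4 complementary base pairs; significant dimer risk (threshold 3).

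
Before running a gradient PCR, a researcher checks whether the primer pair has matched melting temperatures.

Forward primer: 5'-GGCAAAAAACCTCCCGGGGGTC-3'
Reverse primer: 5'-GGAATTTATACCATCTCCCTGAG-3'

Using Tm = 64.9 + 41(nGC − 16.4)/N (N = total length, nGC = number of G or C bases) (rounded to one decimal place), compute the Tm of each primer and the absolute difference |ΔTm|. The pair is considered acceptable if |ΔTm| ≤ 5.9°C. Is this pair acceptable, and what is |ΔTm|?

Forward: G+C = 14, N = 22 → Tm = 64.9 + 41·(14 − 16.4)/22 = 60.4°C.
Reverse: G+C = 10, N = 23 → Tm = 64.9 + 41·(10 − 16.4)/23 = 53.5°C.
|ΔTm| = |60.4 − 53.5| = 6.9°C, > 5.9°C.

|ΔTm| = 6.9°C; the pair is not acceptable.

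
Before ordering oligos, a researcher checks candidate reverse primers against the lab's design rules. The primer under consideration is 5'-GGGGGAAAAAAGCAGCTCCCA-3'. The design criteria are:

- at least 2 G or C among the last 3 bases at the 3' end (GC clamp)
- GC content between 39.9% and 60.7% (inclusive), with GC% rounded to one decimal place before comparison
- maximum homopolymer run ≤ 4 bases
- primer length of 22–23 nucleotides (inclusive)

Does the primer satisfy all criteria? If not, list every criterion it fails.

Base counts: A=8, T=1, G=7, C=5 (length 21).
GC clamp: 3' end CCA has 2 G/C ✓
GC content: GC 12/21 = 57.1% ✓
homopolymer run: longest run = 6, exceeds 4 ✗
length: length 21, outside 22–23 ✗

Fails: homopolymer run, length.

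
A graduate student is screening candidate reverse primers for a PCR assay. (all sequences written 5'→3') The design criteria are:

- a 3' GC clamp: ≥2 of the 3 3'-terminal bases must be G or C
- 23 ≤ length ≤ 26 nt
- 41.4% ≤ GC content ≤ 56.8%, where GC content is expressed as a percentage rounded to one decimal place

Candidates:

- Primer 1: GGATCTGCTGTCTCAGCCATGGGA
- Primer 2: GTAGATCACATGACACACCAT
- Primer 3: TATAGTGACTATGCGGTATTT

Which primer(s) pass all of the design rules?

None of the candidates satisfy all criteria.

Primer 1 (24 nt, A=4 T=6 G=8 C=6): 3' end GGA has 2 G/C ✓; length 24 ✓; GC 14/24 = 58.3%, outside 41.4–56.8% ✗ — fails.
Primer 2 (21 nt, A=8 T=4 G=3 C=6): 3' end CAT has 1 G/C, need ≥2 ✗; length 21, outside 23–26 ✗; GC 9/21 = 42.9% ✓ — fails.
Primer 3 (21 nt, A=5 T=9 G=5 C=2): 3' end TTT has 0 G/C, need ≥2 ✗; length 21, outside 23–26 ✗; GC 7/21 = 33.3%, outside 41.4–56.8% ✗ — fails.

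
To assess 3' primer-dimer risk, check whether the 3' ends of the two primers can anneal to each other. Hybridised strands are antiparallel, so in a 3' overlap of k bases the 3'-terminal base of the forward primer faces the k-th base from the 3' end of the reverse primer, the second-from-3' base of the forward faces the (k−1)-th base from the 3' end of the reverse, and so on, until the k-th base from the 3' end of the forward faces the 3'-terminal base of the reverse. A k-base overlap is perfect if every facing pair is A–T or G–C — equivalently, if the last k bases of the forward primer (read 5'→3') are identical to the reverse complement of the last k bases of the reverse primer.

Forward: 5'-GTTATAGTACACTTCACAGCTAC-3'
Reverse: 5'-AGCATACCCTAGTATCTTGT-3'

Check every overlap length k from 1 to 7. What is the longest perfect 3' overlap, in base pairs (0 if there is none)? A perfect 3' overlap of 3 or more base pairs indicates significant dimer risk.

Longest perfect overlap: 2 complementary base pairs; below the dimer-risk threshold (threshold 3).

Last 7 bases (5'→3') — forward …CAGCTAC, reverse …ATCTTGT.
Reverse complement of the reverse primer's last 7 bases: ACAAGAT; its first k bases are the reverse complement of the reverse primer's last k bases, so a perfect k-base overlap needs the forward primer's last k bases to equal them.
Comparing (forward last k vs required): k=1: C vs A ✗; k=2: AC vs AC ✓; k=3: TAC vs ACA ✗; k=4: CTAC vs ACAA ✗; k=5: GCTAC vs ACAAG ✗; k=6: AGCTAC vs ACAAGA ✗; k=7: CAGCTAC vs ACAAGAT ✗.
Only k = 2 is perfect, so the longest perfect 3' overlap is 2.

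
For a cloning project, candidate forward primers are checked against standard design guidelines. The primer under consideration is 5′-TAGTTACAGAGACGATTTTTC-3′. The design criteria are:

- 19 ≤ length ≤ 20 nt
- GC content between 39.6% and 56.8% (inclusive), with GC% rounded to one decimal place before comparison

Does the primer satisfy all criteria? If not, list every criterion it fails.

Fails: length, GC content.

Base counts: A=6, T=8, G=4, C=3 (length 21).
length: length 21, outside 19–20 ✗
GC content: GC 7/21 = 33.3%, outside 39.6–56.8% ✗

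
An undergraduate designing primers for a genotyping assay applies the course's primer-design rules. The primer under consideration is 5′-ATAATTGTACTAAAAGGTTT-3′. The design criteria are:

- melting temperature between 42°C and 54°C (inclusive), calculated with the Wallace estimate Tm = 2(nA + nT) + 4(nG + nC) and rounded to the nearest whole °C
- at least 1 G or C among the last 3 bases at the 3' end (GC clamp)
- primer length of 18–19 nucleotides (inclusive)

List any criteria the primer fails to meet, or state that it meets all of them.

Base counts: A=8, T=8, G=3, C=1 (length 20).
Tm: Tm = 2·16 + 4·4 = 48°C ✓
GC clamp: 3' end TTT has 0 G/C, need ≥1 ✗
length: length 20, outside 18–19 ✗

Fails: GC clamp, length.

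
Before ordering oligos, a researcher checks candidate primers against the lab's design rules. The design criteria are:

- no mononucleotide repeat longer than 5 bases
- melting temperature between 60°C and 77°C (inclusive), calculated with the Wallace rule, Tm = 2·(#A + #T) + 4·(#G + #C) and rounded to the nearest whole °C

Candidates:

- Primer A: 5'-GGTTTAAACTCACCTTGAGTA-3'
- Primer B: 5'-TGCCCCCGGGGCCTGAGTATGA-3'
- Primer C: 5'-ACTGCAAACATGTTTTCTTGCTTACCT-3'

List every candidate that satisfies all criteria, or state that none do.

Primer A (21 nt, A=6 T=7 G=4 C=4): longest run = 3 ✓; Tm = 2·13 + 4·8 = 58°C, outside 60–77°C ✗ — fails.
Primer B (22 nt, A=3 T=4 G=8 C=7): longest run = 5 ✓; Tm = 2·7 + 4·15 = 74°C ✓ — passes.
Primer C (27 nt, A=6 T=11 G=3 C=7): longest run = 4 ✓; Tm = 2·17 + 4·10 = 74°C ✓ — passes.

Primer B and Primer C.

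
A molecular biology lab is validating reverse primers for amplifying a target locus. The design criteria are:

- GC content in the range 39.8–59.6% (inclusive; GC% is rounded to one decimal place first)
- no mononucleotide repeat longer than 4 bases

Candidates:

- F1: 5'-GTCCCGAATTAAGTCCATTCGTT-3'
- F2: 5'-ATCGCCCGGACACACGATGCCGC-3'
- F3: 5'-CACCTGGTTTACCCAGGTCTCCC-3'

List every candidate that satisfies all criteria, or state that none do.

F1 only.

F1 (23 nt, A=5 T=8 G=4 C=6): GC 10/23 = 43.5% ✓; longest run = 3 ✓ — passes.
F2 (23 nt, A=5 T=2 G=6 C=10): GC 16/23 = 69.6%, outside 39.8–59.6% ✗; longest run = 3 ✓ — fails.
F3 (23 nt, A=3 T=6 G=4 C=10): GC 14/23 = 60.9%, outside 39.8–59.6% ✗; longest run = 3 ✓ — fails.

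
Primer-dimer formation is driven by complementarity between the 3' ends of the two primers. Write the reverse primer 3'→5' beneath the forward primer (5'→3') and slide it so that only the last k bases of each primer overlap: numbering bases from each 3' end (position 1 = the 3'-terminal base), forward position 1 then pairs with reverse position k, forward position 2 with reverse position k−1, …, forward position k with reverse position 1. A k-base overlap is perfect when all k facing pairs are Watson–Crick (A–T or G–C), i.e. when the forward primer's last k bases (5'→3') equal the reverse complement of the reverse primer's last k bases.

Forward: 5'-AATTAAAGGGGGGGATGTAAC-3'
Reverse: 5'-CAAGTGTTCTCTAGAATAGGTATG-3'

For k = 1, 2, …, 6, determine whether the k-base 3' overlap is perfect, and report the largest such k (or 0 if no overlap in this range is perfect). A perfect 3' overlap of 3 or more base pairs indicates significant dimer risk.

Longest perfect overlap: 1 complementary base pair; below the dimer-risk threshold (threshold 3).

Last 6 bases (5'→3') — forward …TGTAAC, reverse …GGTATG.
Reverse complement of the reverse primer's last 6 bases: CATACC; its first k bases are the reverse complement of the reverse primer's last k bases, so a perfect k-base overlap needs the forward primer's last k bases to equal them.
Comparing (forward last k vs required): k=1: C vs C ✓; k=2: AC vs CA ✗; k=3: AAC vs CAT ✗; k=4: TAAC vs CATA ✗; k=5: GTAAC vs CATAC ✗; k=6: TGTAAC vs CATACC ✗.
Only k = 1 is perfect, so the longest perfect 3' overlap is 1.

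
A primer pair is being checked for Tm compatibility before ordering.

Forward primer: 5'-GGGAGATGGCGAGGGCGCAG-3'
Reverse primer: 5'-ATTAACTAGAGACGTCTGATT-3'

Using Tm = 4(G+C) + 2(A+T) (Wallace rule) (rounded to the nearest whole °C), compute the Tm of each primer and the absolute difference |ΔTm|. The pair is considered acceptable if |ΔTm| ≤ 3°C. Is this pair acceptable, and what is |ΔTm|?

|ΔTm| = 14°C; the pair is not acceptable.

Forward: A=4 T=1 G=12 C=3 → Tm = 2·5 + 4·15 = 70°C.
Reverse: A=7 T=7 G=4 C=3 → Tm = 2·14 + 4·7 = 56°C.
|ΔTm| = |70 − 56| = 14°C, > 3°C.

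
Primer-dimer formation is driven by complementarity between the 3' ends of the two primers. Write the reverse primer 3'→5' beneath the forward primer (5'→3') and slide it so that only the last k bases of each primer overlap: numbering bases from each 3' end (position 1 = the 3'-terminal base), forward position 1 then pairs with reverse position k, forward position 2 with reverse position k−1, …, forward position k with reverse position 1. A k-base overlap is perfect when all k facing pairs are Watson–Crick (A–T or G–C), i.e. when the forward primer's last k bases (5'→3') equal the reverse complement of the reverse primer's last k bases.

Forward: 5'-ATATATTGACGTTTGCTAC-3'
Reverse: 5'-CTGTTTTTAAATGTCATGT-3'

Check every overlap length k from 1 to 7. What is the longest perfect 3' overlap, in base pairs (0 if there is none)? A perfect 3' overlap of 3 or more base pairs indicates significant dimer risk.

Longest perfect overlap: 2 complementary base pairs; below the dimer-risk threshold (threshold 3).

Last 7 bases (5'→3') — forward …TTGCTAC, reverse …GTCATGT.
Reverse complement of the reverse primer's last 7 bases: ACATGAC; its first k bases are the reverse complement of the reverse primer's last k bases, so a perfect k-base overlap needs the forward primer's last k bases to equal them.
Comparing (forward last k vs required): k=1: C vs A ✗; k=2: AC vs AC ✓; k=3: TAC vs ACA ✗; k=4: CTAC vs ACAT ✗; k=5: GCTAC vs ACATG ✗; k=6: TGCTAC vs ACATGA ✗; k=7: TTGCTAC vs ACATGAC ✗.
Only k = 2 is perfect, so the longest perfect 3' overlap is 2.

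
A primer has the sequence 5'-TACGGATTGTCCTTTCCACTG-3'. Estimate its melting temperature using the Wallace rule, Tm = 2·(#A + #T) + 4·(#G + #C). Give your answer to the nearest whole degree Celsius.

62°C

Base counts: A=3, T=8, G=4, C=6 (length 21).
Tm = 2·(3+8) + 4·(4+6) = 2·11 + 4·10 = 22 + 40 = 62°C.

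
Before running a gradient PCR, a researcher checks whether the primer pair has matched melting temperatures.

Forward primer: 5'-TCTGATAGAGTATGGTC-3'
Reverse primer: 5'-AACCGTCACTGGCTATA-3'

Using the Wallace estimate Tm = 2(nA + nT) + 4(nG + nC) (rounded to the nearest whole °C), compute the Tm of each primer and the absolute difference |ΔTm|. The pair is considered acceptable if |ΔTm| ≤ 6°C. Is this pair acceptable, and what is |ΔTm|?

Forward: A=4 T=6 G=5 C=2 → Tm = 2·10 + 4·7 = 48°C.
Reverse: A=5 T=4 G=3 C=5 → Tm = 2·9 + 4·8 = 50°C.
|ΔTm| = |48 − 50| = 2°C, ≤ 6°C.

|ΔTm| = 2°C; the pair is acceptable.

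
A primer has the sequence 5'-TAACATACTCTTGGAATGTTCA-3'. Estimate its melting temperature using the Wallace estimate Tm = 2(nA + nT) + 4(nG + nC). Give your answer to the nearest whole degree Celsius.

Base counts: A=7, T=8, G=3, C=4 (length 22).
Tm = 2·(7+8) + 4·(3+4) = 2·15 + 4·7 = 30 + 28 = 58°C.

58°C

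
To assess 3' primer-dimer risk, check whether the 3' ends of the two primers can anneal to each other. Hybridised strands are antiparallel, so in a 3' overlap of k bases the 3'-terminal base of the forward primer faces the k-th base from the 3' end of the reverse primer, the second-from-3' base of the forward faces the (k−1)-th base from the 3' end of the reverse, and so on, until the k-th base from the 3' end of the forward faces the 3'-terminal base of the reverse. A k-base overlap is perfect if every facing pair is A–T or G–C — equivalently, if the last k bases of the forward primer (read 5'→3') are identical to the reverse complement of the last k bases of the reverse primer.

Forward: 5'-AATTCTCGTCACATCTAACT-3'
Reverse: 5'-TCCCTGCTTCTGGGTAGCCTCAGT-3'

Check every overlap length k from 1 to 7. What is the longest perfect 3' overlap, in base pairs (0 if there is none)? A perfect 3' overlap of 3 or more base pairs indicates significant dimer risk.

Longest perfect overlap: 3 complementary base pairs; significant dimer risk (threshold 3).

Last 7 bases (5'→3') — forward …TCTAACT, reverse …CCTCAGT.
Reverse complement of the reverse primer's last 7 bases: ACTGAGG; its first k bases are the reverse complement of the reverse primer's last k bases, so a perfect k-base overlap needs the forward primer's last k bases to equal them.
Comparing (forward last k vs required): k=1: T vs A ✗; k=2: CT vs AC ✗; k=3: ACT vs ACT ✓; k=4: AACT vs ACTG ✗; k=5: TAACT vs ACTGA ✗; k=6: CTAACT vs ACTGAG ✗; k=7: TCTAACT vs ACTGAGG ✗.
Only k = 3 is perfect, so the longest perfect 3' overlap is 3.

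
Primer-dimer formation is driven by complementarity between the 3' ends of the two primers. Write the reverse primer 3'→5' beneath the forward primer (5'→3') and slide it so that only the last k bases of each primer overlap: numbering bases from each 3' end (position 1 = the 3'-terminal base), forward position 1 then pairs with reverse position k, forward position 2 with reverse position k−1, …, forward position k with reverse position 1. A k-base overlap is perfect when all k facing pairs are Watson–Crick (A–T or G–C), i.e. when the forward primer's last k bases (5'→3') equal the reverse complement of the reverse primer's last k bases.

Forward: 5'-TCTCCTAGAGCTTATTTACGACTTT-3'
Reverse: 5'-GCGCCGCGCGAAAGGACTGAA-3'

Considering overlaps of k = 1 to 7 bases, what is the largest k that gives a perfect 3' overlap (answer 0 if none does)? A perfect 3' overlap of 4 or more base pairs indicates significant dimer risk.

Last 7 bases (5'→3') — forward …CGACTTT, reverse …GACTGAA.
Reverse complement of the reverse primer's last 7 bases: TTCAGTC; its first k bases are the reverse complement of the reverse primer's last k bases, so a perfect k-base overlap needs the forward primer's last k bases to equal them.
Comparing (forward last k vs required): k=1: T vs T ✓; k=2: TT vs TT ✓; k=3: TTT vs TTC ✗; k=4: CTTT vs TTCA ✗; k=5: ACTTT vs TTCAG ✗; k=6: GACTTT vs TTCAGT ✗; k=7: CGACTTT vs TTCAGTC ✗.
Perfect overlaps at k = 1, 2; the largest is 2.

Longest perfect overlap: 2 complementary base pairs; below the dimer-risk threshold (threshold 4).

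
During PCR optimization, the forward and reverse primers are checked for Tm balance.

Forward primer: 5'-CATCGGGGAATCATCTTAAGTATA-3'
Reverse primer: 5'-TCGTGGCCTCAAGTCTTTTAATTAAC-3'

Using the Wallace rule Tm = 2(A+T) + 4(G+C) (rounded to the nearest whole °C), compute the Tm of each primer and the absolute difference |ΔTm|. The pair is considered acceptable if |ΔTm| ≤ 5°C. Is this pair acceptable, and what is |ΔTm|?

|ΔTm| = 6°C; the pair is not acceptable.

Forward: A=8 T=7 G=5 C=4 → Tm = 2·15 + 4·9 = 66°C.
Reverse: A=6 T=10 G=4 C=6 → Tm = 2·16 + 4·10 = 72°C.
|ΔTm| = |66 − 72| = 6°C, > 5°C.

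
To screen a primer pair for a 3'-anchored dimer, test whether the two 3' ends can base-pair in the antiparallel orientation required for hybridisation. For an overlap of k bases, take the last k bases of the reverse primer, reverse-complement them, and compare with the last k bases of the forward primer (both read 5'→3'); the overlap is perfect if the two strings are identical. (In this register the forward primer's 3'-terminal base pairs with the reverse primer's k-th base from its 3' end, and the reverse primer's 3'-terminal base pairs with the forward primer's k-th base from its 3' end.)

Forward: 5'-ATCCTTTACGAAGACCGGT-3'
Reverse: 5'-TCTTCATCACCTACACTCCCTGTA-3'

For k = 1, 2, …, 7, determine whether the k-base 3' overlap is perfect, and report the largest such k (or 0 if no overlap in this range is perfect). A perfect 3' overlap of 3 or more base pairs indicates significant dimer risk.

Longest perfect overlap: 1 complementary base pair; below the dimer-risk threshold (threshold 3).

Last 7 bases (5'→3') — forward …GACCGGT, reverse …CCCTGTA.
Reverse complement of the reverse primer's last 7 bases: TACAGGG; its first k bases are the reverse complement of the reverse primer's last k bases, so a perfect k-base overlap needs the forward primer's last k bases to equal them.
Comparing (forward last k vs required): k=1: T vs T ✓; k=2: GT vs TA ✗; k=3: GGT vs TAC ✗; k=4: CGGT vs TACA ✗; k=5: CCGGT vs TACAG ✗; k=6: ACCGGT vs TACAGG ✗; k=7: GACCGGT vs TACAGGG ✗.
Only k = 1 is perfect, so the longest perfect 3' overlap is 1.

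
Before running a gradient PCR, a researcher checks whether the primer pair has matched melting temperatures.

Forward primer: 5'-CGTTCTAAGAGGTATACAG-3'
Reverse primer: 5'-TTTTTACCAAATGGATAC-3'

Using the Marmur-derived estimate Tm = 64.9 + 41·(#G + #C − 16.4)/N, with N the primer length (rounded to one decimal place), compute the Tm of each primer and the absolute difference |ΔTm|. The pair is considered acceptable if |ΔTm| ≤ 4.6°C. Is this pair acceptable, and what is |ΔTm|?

Forward: G+C = 8, N = 19 → Tm = 64.9 + 41·(8 − 16.4)/19 = 46.8°C.
Reverse: G+C = 5, N = 18 → Tm = 64.9 + 41·(5 − 16.4)/18 = 38.9°C.
|ΔTm| = |46.8 − 38.9| = 7.9°C, > 4.6°C.

|ΔTm| = 7.9°C; the pair is not acceptable.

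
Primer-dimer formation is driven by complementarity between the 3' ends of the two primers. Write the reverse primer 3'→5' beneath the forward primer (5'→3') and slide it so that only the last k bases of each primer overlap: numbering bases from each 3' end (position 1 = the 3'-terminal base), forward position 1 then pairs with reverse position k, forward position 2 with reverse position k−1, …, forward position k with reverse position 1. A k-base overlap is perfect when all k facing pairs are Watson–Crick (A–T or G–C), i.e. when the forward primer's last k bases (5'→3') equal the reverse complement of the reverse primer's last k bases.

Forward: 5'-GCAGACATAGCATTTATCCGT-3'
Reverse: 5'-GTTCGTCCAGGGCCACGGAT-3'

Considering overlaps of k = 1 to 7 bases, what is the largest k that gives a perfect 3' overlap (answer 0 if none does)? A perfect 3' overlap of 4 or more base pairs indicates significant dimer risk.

Last 7 bases (5'→3') — forward …TATCCGT, reverse …CACGGAT.
Reverse complement of the reverse primer's last 7 bases: ATCCGTG; its first k bases are the reverse complement of the reverse primer's last k bases, so a perfect k-base overlap needs the forward primer's last k bases to equal them.
Comparing (forward last k vs required): k=1: T vs A ✗; k=2: GT vs AT ✗; k=3: CGT vs ATC ✗; k=4: CCGT vs ATCC ✗; k=5: TCCGT vs ATCCG ✗; k=6: ATCCGT vs ATCCGT ✓; k=7: TATCCGT vs ATCCGTG ✗.
Only k = 6 is perfect, so the longest perfect 3' overlap is 6.

Longest perfect overlap: 6 complementary base pairs; significant dimer risk (threshold 4).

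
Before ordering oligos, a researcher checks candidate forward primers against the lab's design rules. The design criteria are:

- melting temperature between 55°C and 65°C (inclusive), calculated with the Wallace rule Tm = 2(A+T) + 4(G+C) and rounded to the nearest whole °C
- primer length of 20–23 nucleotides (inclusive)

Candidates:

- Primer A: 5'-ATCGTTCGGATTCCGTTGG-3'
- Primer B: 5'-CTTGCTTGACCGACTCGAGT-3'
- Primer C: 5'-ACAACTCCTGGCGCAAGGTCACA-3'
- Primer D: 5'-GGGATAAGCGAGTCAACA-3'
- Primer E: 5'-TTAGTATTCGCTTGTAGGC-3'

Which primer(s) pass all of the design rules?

Primer B only.

Primer A (19 nt, A=2 T=7 G=6 C=4): Tm = 2·9 + 4·10 = 58°C ✓; length 19, outside 20–23 ✗ — fails.
Primer B (20 nt, A=3 T=6 G=5 C=6): Tm = 2·9 + 4·11 = 62°C ✓; length 20 ✓ — passes.
Primer C (23 nt, A=7 T=3 G=5 C=8): Tm = 2·10 + 4·13 = 72°C, outside 55–65°C ✗; length 23 ✓ — fails.
Primer D (18 nt, A=7 T=2 G=6 C=3): Tm = 2·9 + 4·9 = 54°C, outside 55–65°C ✗; length 18, outside 20–23 ✗ — fails.
Primer E (19 nt, A=3 T=8 G=5 C=3): Tm = 2·11 + 4·8 = 54°C, outside 55–65°C ✗; length 19, outside 20–23 ✗ — fails.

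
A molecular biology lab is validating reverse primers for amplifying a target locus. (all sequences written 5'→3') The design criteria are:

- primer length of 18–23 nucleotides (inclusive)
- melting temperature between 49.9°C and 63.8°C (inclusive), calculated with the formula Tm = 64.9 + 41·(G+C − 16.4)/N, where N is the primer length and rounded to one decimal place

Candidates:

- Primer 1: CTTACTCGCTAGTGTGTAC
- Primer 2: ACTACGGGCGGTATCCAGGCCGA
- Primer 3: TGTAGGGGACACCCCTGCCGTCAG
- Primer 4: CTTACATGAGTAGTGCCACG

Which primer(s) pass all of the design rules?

Primer 1 (19 nt, A=3 T=7 G=4 C=5): length 19 ✓; Tm = 64.9 + 41·(9 − 16.4)/19 = 48.9°C, outside 49.9–63.8°C ✗ — fails.
Primer 2 (23 nt, A=5 T=3 G=8 C=7): length 23 ✓; Tm = 64.9 + 41·(15 − 16.4)/23 = 62.4°C ✓ — passes.
Primer 3 (24 nt, A=4 T=4 G=8 C=8): length 24, outside 18–23 ✗; Tm = 64.9 + 41·(16 − 16.4)/24 = 64.2°C, outside 49.9–63.8°C ✗ — fails.
Primer 4 (20 nt, A=5 T=5 G=5 C=5): length 20 ✓; Tm = 64.9 + 41·(10 − 16.4)/20 = 51.8°C ✓ — passes.

Primer 2 and Primer 4.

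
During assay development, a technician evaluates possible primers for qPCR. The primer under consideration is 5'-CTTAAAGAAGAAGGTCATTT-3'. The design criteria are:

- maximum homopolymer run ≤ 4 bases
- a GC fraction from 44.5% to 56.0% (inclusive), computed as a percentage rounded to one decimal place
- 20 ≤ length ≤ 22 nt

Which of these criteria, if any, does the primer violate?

Base counts: A=8, T=6, G=4, C=2 (length 20).
homopolymer run: longest run = 3 ✓
GC content: GC 6/20 = 30.0%, outside 44.5–56.0% ✗
length: length 20 ✓

Fails: GC content.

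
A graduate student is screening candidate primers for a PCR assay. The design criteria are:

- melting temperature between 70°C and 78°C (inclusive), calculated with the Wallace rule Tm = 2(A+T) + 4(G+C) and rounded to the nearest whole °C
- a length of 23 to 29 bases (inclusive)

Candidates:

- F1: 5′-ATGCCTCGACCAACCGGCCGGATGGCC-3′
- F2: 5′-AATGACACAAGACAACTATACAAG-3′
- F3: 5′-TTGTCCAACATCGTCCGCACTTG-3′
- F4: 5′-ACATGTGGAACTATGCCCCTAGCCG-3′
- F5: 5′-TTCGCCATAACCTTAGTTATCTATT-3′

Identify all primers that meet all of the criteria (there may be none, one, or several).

F1 (27 nt, A=5 T=3 G=8 C=11): Tm = 2·8 + 4·19 = 92°C, outside 70–78°C ✗; length 27 ✓ — fails.
F2 (24 nt, A=13 T=3 G=3 C=5): Tm = 2·16 + 4·8 = 64°C, outside 70–78°C ✗; length 24 ✓ — fails.
F3 (23 nt, A=4 T=7 G=4 C=8): Tm = 2·11 + 4·12 = 70°C ✓; length 23 ✓ — passes.
F4 (25 nt, A=6 T=5 G=6 C=8): Tm = 2·11 + 4·14 = 78°C ✓; length 25 ✓ — passes.
F5 (25 nt, A=6 T=11 G=2 C=6): Tm = 2·17 + 4·8 = 66°C, outside 70–78°C ✗; length 25 ✓ — fails.

F3 and F4.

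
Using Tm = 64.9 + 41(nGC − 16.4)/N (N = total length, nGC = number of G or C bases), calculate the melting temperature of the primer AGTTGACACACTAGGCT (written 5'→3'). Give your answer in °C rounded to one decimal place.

Base counts: A=5, T=4, G=4, C=4; G+C = 8, N = 17.
Tm = 64.9 + 41·(8 − 16.4)/17 = 64.9 + -344.40/17 = 44.6°C.

44.6°C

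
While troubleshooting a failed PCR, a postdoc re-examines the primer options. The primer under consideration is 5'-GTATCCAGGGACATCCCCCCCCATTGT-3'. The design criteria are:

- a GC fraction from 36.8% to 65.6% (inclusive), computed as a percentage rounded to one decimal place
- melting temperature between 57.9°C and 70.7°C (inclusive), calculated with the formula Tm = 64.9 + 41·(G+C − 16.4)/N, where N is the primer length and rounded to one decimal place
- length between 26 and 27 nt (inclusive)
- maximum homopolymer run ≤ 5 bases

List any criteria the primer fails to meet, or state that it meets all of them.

Base counts: A=5, T=6, G=5, C=11 (length 27).
GC content: GC 16/27 = 59.3% ✓
Tm: Tm = 64.9 + 41·(16 − 16.4)/27 = 64.3°C ✓
length: length 27 ✓
homopolymer run: longest run = 8, exceeds 5 ✗

Fails: homopolymer run.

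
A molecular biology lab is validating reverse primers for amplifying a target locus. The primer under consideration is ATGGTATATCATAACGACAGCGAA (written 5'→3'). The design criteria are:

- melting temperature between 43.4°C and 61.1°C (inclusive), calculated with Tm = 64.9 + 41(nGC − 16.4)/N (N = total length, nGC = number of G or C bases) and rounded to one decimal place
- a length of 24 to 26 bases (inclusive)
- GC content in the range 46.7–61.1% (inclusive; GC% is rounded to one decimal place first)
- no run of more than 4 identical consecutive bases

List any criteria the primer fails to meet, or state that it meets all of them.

Base counts: A=10, T=5, G=5, C=4 (length 24).
Tm: Tm = 64.9 + 41·(9 − 16.4)/24 = 52.3°C ✓
length: length 24 ✓
GC content: GC 9/24 = 37.5%, outside 46.7–61.1% ✗
homopolymer run: longest run = 2 ✓

Fails: GC content.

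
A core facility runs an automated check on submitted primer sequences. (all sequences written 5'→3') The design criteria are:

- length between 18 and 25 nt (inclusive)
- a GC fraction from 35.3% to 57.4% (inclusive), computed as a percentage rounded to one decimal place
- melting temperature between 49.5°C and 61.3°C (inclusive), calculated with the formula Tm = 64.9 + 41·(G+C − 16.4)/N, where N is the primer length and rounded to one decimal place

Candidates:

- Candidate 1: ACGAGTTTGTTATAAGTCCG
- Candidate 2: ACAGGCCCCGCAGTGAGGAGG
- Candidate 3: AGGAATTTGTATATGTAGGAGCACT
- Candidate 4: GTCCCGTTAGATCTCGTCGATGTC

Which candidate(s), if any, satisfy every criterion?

Candidate 1 (20 nt, A=5 T=7 G=5 C=3): length 20 ✓; GC 8/20 = 40.0% ✓; Tm = 64.9 + 41·(8 − 16.4)/20 = 47.7°C, outside 49.5–61.3°C ✗ — fails.
Candidate 2 (21 nt, A=5 T=1 G=9 C=6): length 21 ✓; GC 15/21 = 71.4%, outside 35.3–57.4% ✗; Tm = 64.9 + 41·(15 − 16.4)/21 = 62.2°C, outside 49.5–61.3°C ✗ — fails.
Candidate 3 (25 nt, A=8 T=8 G=7 C=2): length 25 ✓; GC 9/25 = 36.0% ✓; Tm = 64.9 + 41·(9 − 16.4)/25 = 52.8°C ✓ — passes.
Candidate 4 (24 nt, A=3 T=8 G=6 C=7): length 24 ✓; GC 13/24 = 54.2% ✓; Tm = 64.9 + 41·(13 − 16.4)/24 = 59.1°C ✓ — passes.

Candidate 3 and Candidate 4.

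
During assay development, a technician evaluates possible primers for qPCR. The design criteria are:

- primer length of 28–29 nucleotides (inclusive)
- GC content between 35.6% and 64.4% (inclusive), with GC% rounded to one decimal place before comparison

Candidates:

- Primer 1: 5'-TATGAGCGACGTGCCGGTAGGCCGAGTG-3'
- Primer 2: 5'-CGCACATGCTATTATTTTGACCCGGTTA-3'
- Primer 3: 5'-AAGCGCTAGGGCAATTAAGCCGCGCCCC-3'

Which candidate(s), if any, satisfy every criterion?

Primer 1, Primer 2 and Primer 3.

Primer 1 (28 nt, A=5 T=5 G=12 C=6): length 28 ✓; GC 18/28 = 64.3% ✓ — passes.
Primer 2 (28 nt, A=6 T=10 G=5 C=7): length 28 ✓; GC 12/28 = 42.9% ✓ — passes.
Primer 3 (28 nt, A=7 T=3 G=8 C=10): length 28 ✓; GC 18/28 = 64.3% ✓ — passes.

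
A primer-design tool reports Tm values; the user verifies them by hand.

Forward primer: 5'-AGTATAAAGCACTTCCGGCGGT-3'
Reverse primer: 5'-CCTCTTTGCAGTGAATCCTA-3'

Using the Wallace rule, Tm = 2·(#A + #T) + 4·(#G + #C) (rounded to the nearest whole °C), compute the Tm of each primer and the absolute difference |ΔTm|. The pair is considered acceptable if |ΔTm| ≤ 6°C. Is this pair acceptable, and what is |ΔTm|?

Forward: A=6 T=5 G=6 C=5 → Tm = 2·11 + 4·11 = 66°C.
Reverse: A=4 T=7 G=3 C=6 → Tm = 2·11 + 4·9 = 58°C.
|ΔTm| = |66 − 58| = 8°C, > 6°C.

|ΔTm| = 8°C; the pair is not acceptable.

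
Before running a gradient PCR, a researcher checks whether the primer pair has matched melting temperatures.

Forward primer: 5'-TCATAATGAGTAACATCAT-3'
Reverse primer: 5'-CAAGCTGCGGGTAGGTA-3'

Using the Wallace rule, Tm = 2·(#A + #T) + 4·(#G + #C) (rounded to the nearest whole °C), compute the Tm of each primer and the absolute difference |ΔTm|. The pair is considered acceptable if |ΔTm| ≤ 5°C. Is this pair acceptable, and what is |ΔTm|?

|ΔTm| = 6°C; the pair is not acceptable.

Forward: A=8 T=6 G=2 C=3 → Tm = 2·14 + 4·5 = 48°C.
Reverse: A=4 T=3 G=7 C=3 → Tm = 2·7 + 4·10 = 54°C.
|ΔTm| = |48 − 54| = 6°C, > 5°C.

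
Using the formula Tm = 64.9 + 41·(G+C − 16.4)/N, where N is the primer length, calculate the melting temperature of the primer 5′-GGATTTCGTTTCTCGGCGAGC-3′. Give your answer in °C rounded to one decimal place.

Base counts: A=2, T=7, G=7, C=5; G+C = 12, N = 21.
Tm = 64.9 + 41·(12 − 16.4)/21 = 64.9 + -180.40/21 = 56.3°C.

56.3°C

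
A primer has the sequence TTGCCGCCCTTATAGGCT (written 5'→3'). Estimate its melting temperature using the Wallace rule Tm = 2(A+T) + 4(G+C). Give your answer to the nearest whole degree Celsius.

56°C

Base counts: A=2, T=6, G=4, C=6 (length 18).
Tm = 2·(2+6) + 4·(4+6) = 2·8 + 4·10 = 16 + 40 = 56°C.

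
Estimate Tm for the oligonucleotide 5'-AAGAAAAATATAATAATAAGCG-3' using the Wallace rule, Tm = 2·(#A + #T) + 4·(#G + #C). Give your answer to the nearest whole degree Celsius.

52°C

Base counts: A=14, T=4, G=3, C=1 (length 22).
Tm = 2·(14+4) + 4·(3+1) = 2·18 + 4·4 = 36 + 16 = 52°C.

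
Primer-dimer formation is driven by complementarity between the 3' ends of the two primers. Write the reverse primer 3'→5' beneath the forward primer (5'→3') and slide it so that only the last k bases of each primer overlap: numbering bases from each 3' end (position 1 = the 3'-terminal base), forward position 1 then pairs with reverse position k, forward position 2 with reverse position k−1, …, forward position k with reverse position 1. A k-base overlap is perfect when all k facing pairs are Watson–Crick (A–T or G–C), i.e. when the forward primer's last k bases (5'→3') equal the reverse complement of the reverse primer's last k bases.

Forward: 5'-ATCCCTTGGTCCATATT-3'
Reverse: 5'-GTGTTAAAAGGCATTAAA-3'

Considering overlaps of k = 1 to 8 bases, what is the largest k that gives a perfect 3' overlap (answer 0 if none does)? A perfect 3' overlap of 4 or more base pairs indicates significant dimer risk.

Longest perfect overlap: 2 complementary base pairs; below the dimer-risk threshold (threshold 4).

Last 8 bases (5'→3') — forward …TCCATATT, reverse …GCATTAAA.
Reverse complement of the reverse primer's last 8 bases: TTTAATGC; its first k bases are the reverse complement of the reverse primer's last k bases, so a perfect k-base overlap needs the forward primer's last k bases to equal them.
Comparing (forward last k vs required): k=1: T vs T ✓; k=2: TT vs TT ✓; k=3: ATT vs TTT ✗; k=4: TATT vs TTTA ✗; k=5: ATATT vs TTTAA ✗; k=6: CATATT vs TTTAAT ✗; k=7: CCATATT vs TTTAATG ✗; k=8: TCCATATT vs TTTAATGC ✗.
Perfect overlaps at k = 1, 2; the largest is 2.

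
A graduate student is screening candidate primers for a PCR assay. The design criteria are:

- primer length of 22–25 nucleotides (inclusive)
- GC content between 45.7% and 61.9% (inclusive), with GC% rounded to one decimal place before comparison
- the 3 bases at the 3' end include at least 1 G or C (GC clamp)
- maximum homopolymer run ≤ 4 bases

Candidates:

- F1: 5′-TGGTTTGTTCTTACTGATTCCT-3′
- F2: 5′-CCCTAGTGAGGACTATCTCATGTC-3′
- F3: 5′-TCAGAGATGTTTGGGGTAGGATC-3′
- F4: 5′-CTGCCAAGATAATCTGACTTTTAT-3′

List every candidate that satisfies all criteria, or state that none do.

F1 (22 nt, A=2 T=12 G=4 C=4): length 22 ✓; GC 8/22 = 36.4%, outside 45.7–61.9% ✗; 3' end CCT has 2 G/C ✓; longest run = 3 ✓ — fails.
F2 (24 nt, A=5 T=7 G=5 C=7): length 24 ✓; GC 12/24 = 50.0% ✓; 3' end GTC has 2 G/C ✓; longest run = 3 ✓ — passes.
F3 (23 nt, A=5 T=7 G=9 C=2): length 23 ✓; GC 11/23 = 47.8% ✓; 3' end ATC has 1 G/C ✓; longest run = 4 ✓ — passes.
F4 (24 nt, A=7 T=9 G=3 C=5): length 24 ✓; GC 8/24 = 33.3%, outside 45.7–61.9% ✗; 3' end TAT has 0 G/C, need ≥1 ✗; longest run = 4 ✓ — fails.

F2 and F3.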